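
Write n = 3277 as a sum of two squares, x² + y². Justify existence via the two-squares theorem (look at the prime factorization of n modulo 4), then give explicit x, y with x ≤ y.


Step 1: Factor n = 3277 = 29 · 113.
Step 2: Check the mod-4 condition on each prime factor: 29 ≡ 1 (mod 4), exponent 1; 113 ≡ 1 (mod 4), exponent 1.
All primes ≡ 3 (mod 4) appear to even exponent (or don't appear), so by the two-squares theorem n IS expressible as a sum of two squares.
Step 3: Build a representation. Here n = 29 · 113 is a product of primes ≡ 1 (mod 4). Each prime p ≡ 1 (mod 4) is itself a sum of two squares; find a² by testing p − a² for a perfect square:
  29: 29 − 1² = 28, 29 − 2² = 25 = 5² ⇒ 29 = 2² + 5².
  113: 113 − 1² = 112, 113 − 2² = 109, 113 − 3² = 104, 113 − 4² = 97, 113 − 5² = 88, 113 − 6² = 77, 113 − 7² = 64 = 8² ⇒ 113 = 7² + 8².
  Combine using the Brahmagupta–Fibonacci identity (a² + b²)(c² + d²) = (ac − bd)² + (ad + bc)² = (ac + bd)² + (ad − bc)²:
  29 · 113 = 3277: from (2² + 5²)(7² + 8²), take (2·7 − 5·8, 2·8 + 5·7) = (14 − 40, 16 + 35) = (-26, 51); dropping signs (only squares matter) gives (26, 51); check 26² + 51² = 676 + 2601 = 3277 ✓.
Step 4: Order so x ≤ y and verify: 26² + 51² = 676 + 2601 = 3277 = n. ✓

n = 3277 = 26² + 51² (one valid representation with x ≤ y).


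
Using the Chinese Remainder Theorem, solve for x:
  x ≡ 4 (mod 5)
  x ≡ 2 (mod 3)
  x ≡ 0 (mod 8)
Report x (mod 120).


Moduli 5, 3, 8 are pairwise coprime; by CRT there is a unique solution modulo M = 5 · 3 · 8 = 120.
Solve pairwise, accumulating the modulus:
  Start with x ≡ 4 (mod 5).
  Combine with x ≡ 2 (mod 3): since gcd(5, 3) = 1, we get a unique residue mod 15.
    Write x = 4 + 5·t and substitute into x ≡ 2 (mod 3): 5·t ≡ 2 − 4 = -2 (mod 3).
    Reduce coefficients mod 3: 2·t ≡ 1 (mod 3).
    The inverse of 2 mod 3 is 2 (since 2·2 = 4 = 1·3 + 1), so t ≡ 2·1 = 2 ≡ 2 (mod 3).
    Then x = 4 + 5·2 = 14, valid modulo lcm(5, 3) = 15: x ≡ 14 (mod 15).
  Combine with x ≡ 0 (mod 8): since gcd(15, 8) = 1, we get a unique residue mod 120.
    Write x = 14 + 15·t and substitute into x ≡ 0 (mod 8): 15·t ≡ 0 − 14 = -14 (mod 8).
    Reduce coefficients mod 8: 7·t ≡ 2 (mod 8).
    The inverse of 7 mod 8 is 7 (since 7·7 = 49 = 6·8 + 1), so t ≡ 7·2 = 14 ≡ 6 (mod 8).
    Then x = 14 + 15·6 = 104, valid modulo lcm(15, 8) = 120: x ≡ 104 (mod 120).
Verify: 104 mod 5 = 4 ✓, 104 mod 3 = 2 ✓, 104 mod 8 = 0 ✓.

x ≡ 104 (mod 120).


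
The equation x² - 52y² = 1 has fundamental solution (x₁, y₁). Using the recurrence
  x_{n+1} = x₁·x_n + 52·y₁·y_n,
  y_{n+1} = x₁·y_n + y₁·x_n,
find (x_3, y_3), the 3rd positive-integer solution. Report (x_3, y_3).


Step 1: Find the fundamental solution (x₁, y₁) of x² - 52y² = 1.
  Expand √52 as a continued fraction. a₀ = ⌊√52⌋ = 7; iterate m_{k+1} = d_k·a_k − m_k, d_{k+1} = (52 − m_{k+1}²)/d_k, a_{k+1} = ⌊(a₀ + m_{k+1})/d_{k+1}⌋ (starting m₀ = 0, d₀ = 1), with convergents p_k = a_k·p_{k-1} + p_{k-2}, q_k = a_k·q_{k-1} + q_{k-2} (p₋₁ = 1, q₋₁ = 0):
  k = 0: a₀ = 7; p₀/q₀ = 7/1; p₀² − 52·q₀² = 49 − 52 = -3.
  k = 1: m = 7, d = 3, a = ⌊(7 + 7)/3⌋ = 4; p/q = (4·7 + 1)/(4·1 + 0) = 29/4; p² − 52·q² = 841 − 832 = 9.
  k = 2: m = 5, d = 9, a = ⌊(7 + 5)/9⌋ = 1; p/q = (1·29 + 7)/(1·4 + 1) = 36/5; p² − 52·q² = 1296 − 1300 = -4.
  k = 3: m = 4, d = 4, a = ⌊(7 + 4)/4⌋ = 2; p/q = (2·36 + 29)/(2·5 + 4) = 101/14; p² − 52·q² = 10201 − 10192 = 9.
  k = 4: m = 4, d = 9, a = ⌊(7 + 4)/9⌋ = 1; p/q = (1·101 + 36)/(1·14 + 5) = 137/19; p² − 52·q² = 18769 − 18772 = -3.
  k = 5: m = 5, d = 3, a = ⌊(7 + 5)/3⌋ = 4; p/q = (4·137 + 101)/(4·19 + 14) = 649/90; p² − 52·q² = 421201 − 421200 = 1.
  The first convergent with p² − 52·q² = 1 gives the fundamental solution (x₁, y₁) = (649, 90).
Step 2: Apply the recurrence (x_{n+1}, y_{n+1}) = (x₁x_n + 52y₁y_n, x₁y_n + y₁x_n) repeatedly.
  From (x_1, y_1) = (649, 90): x_2 = 649·649 + 52·90·90 = 842401; y_2 = 649·90 + 90·649 = 116820.
  From (x_2, y_2) = (842401, 116820): x_3 = 649·842401 + 52·90·116820 = 1093435849; y_3 = 649·116820 + 90·842401 = 151632270.
Step 3: Verify x_3² - 52·y_3² = 1195601955878350801 - 1195601955878350800 = 1 (should be 1). ✓

(x_1, y_1) = (649, 90); (x_3, y_3) = (1093435849, 151632270).


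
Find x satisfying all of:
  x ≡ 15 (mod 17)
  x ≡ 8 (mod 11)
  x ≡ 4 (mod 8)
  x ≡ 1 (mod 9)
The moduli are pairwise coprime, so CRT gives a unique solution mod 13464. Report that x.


Product of moduli M = 17 · 11 · 8 · 9 = 13464.
Merge one congruence at a time:
  Start: x ≡ 15 (mod 17).
  Combine with x ≡ 8 (mod 11); new modulus lcm = 187.
    Write x = 15 + 17·t and substitute into x ≡ 8 (mod 11): 17·t ≡ 8 − 15 = -7 (mod 11).
    Reduce coefficients mod 11: 6·t ≡ 4 (mod 11).
    The inverse of 6 mod 11 is 2 (since 6·2 = 12 = 1·11 + 1), so t ≡ 2·4 = 8 ≡ 8 (mod 11).
    Then x = 15 + 17·8 = 151, valid modulo lcm(17, 11) = 187: x ≡ 151 (mod 187).
  Combine with x ≡ 4 (mod 8); new modulus lcm = 1496.
    Write x = 151 + 187·t and substitute into x ≡ 4 (mod 8): 187·t ≡ 4 − 151 = -147 (mod 8).
    Reduce coefficients mod 8: 3·t ≡ 5 (mod 8).
    The inverse of 3 mod 8 is 3 (since 3·3 = 9 = 1·8 + 1), so t ≡ 3·5 = 15 ≡ 7 (mod 8).
    Then x = 151 + 187·7 = 1460, valid modulo lcm(187, 8) = 1496: x ≡ 1460 (mod 1496).
  Combine with x ≡ 1 (mod 9); new modulus lcm = 13464.
    Write x = 1460 + 1496·t and substitute into x ≡ 1 (mod 9): 1496·t ≡ 1 − 1460 = -1459 (mod 9).
    Reduce coefficients mod 9: 2·t ≡ 8 (mod 9).
    The inverse of 2 mod 9 is 5 (since 2·5 = 10 = 1·9 + 1), so t ≡ 5·8 = 40 ≡ 4 (mod 9).
    Then x = 1460 + 1496·4 = 7444, valid modulo lcm(1496, 9) = 13464: x ≡ 7444 (mod 13464).
Verify against each original: 7444 mod 17 = 15, 7444 mod 11 = 8, 7444 mod 8 = 4, 7444 mod 9 = 1.

x ≡ 7444 (mod 13464).


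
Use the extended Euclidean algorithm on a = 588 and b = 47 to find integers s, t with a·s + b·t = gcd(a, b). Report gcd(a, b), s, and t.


Euclidean algorithm on (588, 47) — divide until remainder is 0:
  588 = 12 · 47 + 24
  47 = 1 · 24 + 23
  24 = 1 · 23 + 1
  23 = 23 · 1 + 0
gcd(588, 47) = 1.
Track Bezout coefficients alongside the remainders: start with r₀ = 588 = a·1 + b·0 (s = 1, t = 0) and r₁ = 47 = a·0 + b·1 (s = 0, t = 1); each new remainder r_{k+1} = r_{k-1} − q_k·r_k inherits s_{k+1} = s_{k-1} − q_k·s_k, t_{k+1} = t_{k-1} − q_k·t_k, so r_k = a·s_k + b·t_k at every step:
  q = 12: r = 24, s = 1 − 12·0 = 1, t = 0 − 12·1 = -12  (check: 588·1 + 47·(-12) = 24)
  q = 1: r = 23, s = 0 − 1·1 = -1, t = 1 − 1·(-12) = 13  (check: 588·(-1) + 47·13 = 23)
  q = 1: r = 1, s = 1 − 1·(-1) = 2, t = -12 − 1·13 = -25  (check: 588·2 + 47·(-25) = 1)
The row with r = 1 (the gcd) gives the Bezout coefficients s = 2, t = -25.
Result: 588 · (2) + 47 · (-25) = 1.

gcd(588, 47) = 1; s = 2, t = -25 (check: 588·2 + 47·(-25) = 1).


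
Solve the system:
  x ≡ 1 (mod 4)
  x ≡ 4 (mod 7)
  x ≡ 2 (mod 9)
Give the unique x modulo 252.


Moduli 4, 7, 9 are pairwise coprime; by CRT there is a unique solution modulo M = 4 · 7 · 9 = 252.
Solve pairwise, accumulating the modulus:
  Start with x ≡ 1 (mod 4).
  Combine with x ≡ 4 (mod 7): since gcd(4, 7) = 1, we get a unique residue mod 28.
    Write x = 1 + 4·t and substitute into x ≡ 4 (mod 7): 4·t ≡ 4 − 1 = 3 (mod 7).
    The inverse of 4 mod 7 is 2 (since 4·2 = 8 = 1·7 + 1), so t ≡ 2·3 = 6 ≡ 6 (mod 7).
    Then x = 1 + 4·6 = 25, valid modulo lcm(4, 7) = 28: x ≡ 25 (mod 28).
  Combine with x ≡ 2 (mod 9): since gcd(28, 9) = 1, we get a unique residue mod 252.
    Write x = 25 + 28·t and substitute into x ≡ 2 (mod 9): 28·t ≡ 2 − 25 = -23 (mod 9).
    Reduce coefficients mod 9: 1·t ≡ 4 (mod 9).
    So t ≡ 4 (mod 9).
    Then x = 25 + 28·4 = 137, valid modulo lcm(28, 9) = 252: x ≡ 137 (mod 252).
Verify: 137 mod 4 = 1 ✓, 137 mod 7 = 4 ✓, 137 mod 9 = 2 ✓.

x ≡ 137 (mod 252).


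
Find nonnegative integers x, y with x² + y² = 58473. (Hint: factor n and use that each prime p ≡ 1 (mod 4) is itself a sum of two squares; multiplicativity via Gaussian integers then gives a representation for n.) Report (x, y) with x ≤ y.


Step 1: Factor n = 58473 = 3^2 · 73 · 89.
Step 2: Check the mod-4 condition on each prime factor: 3 ≡ 3 (mod 4), exponent 2 (must be even); 73 ≡ 1 (mod 4), exponent 1; 89 ≡ 1 (mod 4), exponent 1.
All primes ≡ 3 (mod 4) appear to even exponent (or don't appear), so by the two-squares theorem n IS expressible as a sum of two squares.
Step 3: Build a representation. Group n = k² · m with k = 3 and m = 73 · 89 = 6497 (a product of primes ≡ 1 (mod 4)); a representation of m scales to one of n via (k·x)² + (k·y)² = k²(x² + y²). Each prime p ≡ 1 (mod 4) is itself a sum of two squares; find a² by testing p − a² for a perfect square:
  73: 73 − 1² = 72, 73 − 2² = 69, 73 − 3² = 64 = 8² ⇒ 73 = 3² + 8².
  89: 89 − 1² = 88, 89 − 2² = 85, 89 − 3² = 80, 89 − 4² = 73, 89 − 5² = 64 = 8² ⇒ 89 = 5² + 8².
  Combine using the Brahmagupta–Fibonacci identity (a² + b²)(c² + d²) = (ac − bd)² + (ad + bc)² = (ac + bd)² + (ad − bc)²:
  73 · 89 = 6497: from (3² + 8²)(5² + 8²), take (3·5 − 8·8, 3·8 + 8·5) = (15 − 64, 24 + 40) = (-49, 64); dropping signs (only squares matter) gives (49, 64); check 49² + 64² = 2401 + 4096 = 6497 ✓.
  Scale by k = 3: (3·49, 3·64) = (147, 192).
Step 4: Order so x ≤ y and verify: 147² + 192² = 21609 + 36864 = 58473 = n. ✓

n = 58473 = 147² + 192² (one valid representation with x ≤ y).


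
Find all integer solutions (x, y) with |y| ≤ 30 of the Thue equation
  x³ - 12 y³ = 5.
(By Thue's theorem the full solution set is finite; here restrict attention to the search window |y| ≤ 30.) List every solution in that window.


The equation is x³ - 12y³ = 5. For fixed y, x³ = 12·y³ + 5, so a solution requires the RHS to be a perfect cube.
Strategy: iterate y from -30 to 30, compute RHS = 12·y³ + 5, and check whether it is a (positive or negative) perfect cube.
Check small values of y:
  y = 0: RHS = 5 is not a perfect cube.
  y = 1: RHS = 17 is not a perfect cube.
  y = -1: RHS = -7 is not a perfect cube.
  y = 2: RHS = 101 is not a perfect cube.
  y = -2: RHS = -91 is not a perfect cube.
  y = 3: RHS = 329 is not a perfect cube.
  y = -3: RHS = -319 is not a perfect cube.
Continuing the search up to |y| = 30 finds no solutions either.
No (x, y) in the scanned range satisfies the equation.

No integer solutions with |y| ≤ 30.


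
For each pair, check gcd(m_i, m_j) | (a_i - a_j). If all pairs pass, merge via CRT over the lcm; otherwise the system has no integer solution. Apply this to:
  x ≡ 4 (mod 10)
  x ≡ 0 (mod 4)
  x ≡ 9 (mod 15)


Moduli 10, 4, 15 are not pairwise coprime, so CRT works modulo lcm(m_i) when all pairwise compatibility conditions hold.
Pairwise compatibility: gcd(m_i, m_j) must divide a_i - a_j for every pair.
Merge one congruence at a time:
  Start: x ≡ 4 (mod 10).
  Combine with x ≡ 0 (mod 4): gcd(10, 4) = 2; 0 - 4 = -4, which IS divisible by 2, so compatible.
    Write x = 4 + 10·t and substitute into x ≡ 0 (mod 4): 10·t ≡ 0 − 4 = -4 (mod 4).
    Divide the congruence (and modulus) by g = 2: 5·t ≡ -2 (mod 2).
    Reduce coefficients mod 2: 1·t ≡ 0 (mod 2).
    So t ≡ 0 (mod 2).
    Then x = 4 + 10·0 = 4, valid modulo lcm(10, 4) = 20: x ≡ 4 (mod 20).
  Combine with x ≡ 9 (mod 15): gcd(20, 15) = 5; 9 - 4 = 5, which IS divisible by 5, so compatible.
    Write x = 4 + 20·t and substitute into x ≡ 9 (mod 15): 20·t ≡ 9 − 4 = 5 (mod 15).
    Divide the congruence (and modulus) by g = 5: 4·t ≡ 1 (mod 3).
    Reduce coefficients mod 3: 1·t ≡ 1 (mod 3).
    So t ≡ 1 (mod 3).
    Then x = 4 + 20·1 = 24, valid modulo lcm(20, 15) = 60: x ≡ 24 (mod 60).
Verify: 24 mod 10 = 4, 24 mod 4 = 0, 24 mod 15 = 9.

x ≡ 24 (mod 60).


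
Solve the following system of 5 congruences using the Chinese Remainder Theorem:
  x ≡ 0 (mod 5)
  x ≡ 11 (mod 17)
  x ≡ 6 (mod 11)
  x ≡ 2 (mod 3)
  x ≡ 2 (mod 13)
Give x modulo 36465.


Product of moduli M = 5 · 17 · 11 · 3 · 13 = 36465.
Merge one congruence at a time:
  Start: x ≡ 0 (mod 5).
  Combine with x ≡ 11 (mod 17); new modulus lcm = 85.
    Write x = 0 + 5·t and substitute into x ≡ 11 (mod 17): 5·t ≡ 11 − 0 = 11 (mod 17).
    The inverse of 5 mod 17 is 7 (since 5·7 = 35 = 2·17 + 1), so t ≡ 7·11 = 77 ≡ 9 (mod 17).
    Then x = 0 + 5·9 = 45, valid modulo lcm(5, 17) = 85: x ≡ 45 (mod 85).
  Combine with x ≡ 6 (mod 11); new modulus lcm = 935.
    Write x = 45 + 85·t and substitute into x ≡ 6 (mod 11): 85·t ≡ 6 − 45 = -39 (mod 11).
    Reduce coefficients mod 11: 8·t ≡ 5 (mod 11).
    The inverse of 8 mod 11 is 7 (since 8·7 = 56 = 5·11 + 1), so t ≡ 7·5 = 35 ≡ 2 (mod 11).
    Then x = 45 + 85·2 = 215, valid modulo lcm(85, 11) = 935: x ≡ 215 (mod 935).
  Combine with x ≡ 2 (mod 3); new modulus lcm = 2805.
    Write x = 215 + 935·t and substitute into x ≡ 2 (mod 3): 935·t ≡ 2 − 215 = -213 (mod 3).
    Reduce coefficients mod 3: 2·t ≡ 0 (mod 3).
    The inverse of 2 mod 3 is 2 (since 2·2 = 4 = 1·3 + 1), so t ≡ 2·0 = 0 ≡ 0 (mod 3).
    Then x = 215 + 935·0 = 215, valid modulo lcm(935, 3) = 2805: x ≡ 215 (mod 2805).
  Combine with x ≡ 2 (mod 13); new modulus lcm = 36465.
    Write x = 215 + 2805·t and substitute into x ≡ 2 (mod 13): 2805·t ≡ 2 − 215 = -213 (mod 13).
    Reduce coefficients mod 13: 10·t ≡ 8 (mod 13).
    The inverse of 10 mod 13 is 4 (since 10·4 = 40 = 3·13 + 1), so t ≡ 4·8 = 32 ≡ 6 (mod 13).
    Then x = 215 + 2805·6 = 17045, valid modulo lcm(2805, 13) = 36465: x ≡ 17045 (mod 36465).
Verify against each original: 17045 mod 5 = 0, 17045 mod 17 = 11, 17045 mod 11 = 6, 17045 mod 3 = 2, 17045 mod 13 = 2.

x ≡ 17045 (mod 36465).


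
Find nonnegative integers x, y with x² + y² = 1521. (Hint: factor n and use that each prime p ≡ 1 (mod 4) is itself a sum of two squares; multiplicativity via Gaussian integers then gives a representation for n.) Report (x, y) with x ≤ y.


Step 1: Factor n = 1521 = 3^2 · 13^2.
Step 2: Check the mod-4 condition on each prime factor: 3 ≡ 3 (mod 4), exponent 2 (must be even); 13 ≡ 1 (mod 4), exponent 2.
All primes ≡ 3 (mod 4) appear to even exponent (or don't appear), so by the two-squares theorem n IS expressible as a sum of two squares.
Step 3: Build a representation. Group n = k² · m with k = 3 and m = 13 · 13 = 169 (a product of primes ≡ 1 (mod 4)); a representation of m scales to one of n via (k·x)² + (k·y)² = k²(x² + y²). Each prime p ≡ 1 (mod 4) is itself a sum of two squares; find a² by testing p − a² for a perfect square:
  13: 13 − 1² = 12, 13 − 2² = 9 = 3² ⇒ 13 = 2² + 3².
  Combine using the Brahmagupta–Fibonacci identity (a² + b²)(c² + d²) = (ac − bd)² + (ad + bc)² = (ac + bd)² + (ad − bc)²:
  13 · 13 = 169: from (2² + 3²)(2² + 3²), take (2·2 − 3·3, 2·3 + 3·2) = (4 − 9, 6 + 6) = (-5, 12); dropping signs (only squares matter) gives (5, 12); check 5² + 12² = 25 + 144 = 169 ✓.
  Scale by k = 3: (3·5, 3·12) = (15, 36).
Step 4: Order so x ≤ y and verify: 15² + 36² = 225 + 1296 = 1521 = n. ✓

n = 1521 = 15² + 36² (one valid representation with x ≤ y).


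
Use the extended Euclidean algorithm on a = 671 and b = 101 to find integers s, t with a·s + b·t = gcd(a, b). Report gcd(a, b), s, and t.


Euclidean algorithm on (671, 101) — divide until remainder is 0:
  671 = 6 · 101 + 65
  101 = 1 · 65 + 36
  65 = 1 · 36 + 29
  36 = 1 · 29 + 7
  29 = 4 · 7 + 1
  7 = 7 · 1 + 0
gcd(671, 101) = 1.
Track Bezout coefficients alongside the remainders: start with r₀ = 671 = a·1 + b·0 (s = 1, t = 0) and r₁ = 101 = a·0 + b·1 (s = 0, t = 1); each new remainder r_{k+1} = r_{k-1} − q_k·r_k inherits s_{k+1} = s_{k-1} − q_k·s_k, t_{k+1} = t_{k-1} − q_k·t_k, so r_k = a·s_k + b·t_k at every step:
  q = 6: r = 65, s = 1 − 6·0 = 1, t = 0 − 6·1 = -6  (check: 671·1 + 101·(-6) = 65)
  q = 1: r = 36, s = 0 − 1·1 = -1, t = 1 − 1·(-6) = 7  (check: 671·(-1) + 101·7 = 36)
  q = 1: r = 29, s = 1 − 1·(-1) = 2, t = -6 − 1·7 = -13  (check: 671·2 + 101·(-13) = 29)
  q = 1: r = 7, s = -1 − 1·2 = -3, t = 7 − 1·(-13) = 20  (check: 671·(-3) + 101·20 = 7)
  q = 4: r = 1, s = 2 − 4·(-3) = 14, t = -13 − 4·20 = -93  (check: 671·14 + 101·(-93) = 1)
The row with r = 1 (the gcd) gives the Bezout coefficients s = 14, t = -93.
Result: 671 · (14) + 101 · (-93) = 1.

gcd(671, 101) = 1; s = 14, t = -93 (check: 671·14 + 101·(-93) = 1).


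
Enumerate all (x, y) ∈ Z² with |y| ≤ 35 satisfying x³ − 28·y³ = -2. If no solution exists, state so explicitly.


The equation is x³ - 28y³ = -2. For fixed y, x³ = 28·y³ − 2, so a solution requires the RHS to be a perfect cube.
Strategy: iterate y from -35 to 35, compute RHS = 28·y³ − 2, and check whether it is a (positive or negative) perfect cube.
Check small values of y:
  y = 0: RHS = -2 is not a perfect cube.
  y = 1: RHS = 26 is not a perfect cube.
  y = -1: RHS = -30 is not a perfect cube.
  y = 2: RHS = 222 is not a perfect cube.
  y = -2: RHS = -226 is not a perfect cube.
  y = 3: RHS = 754 is not a perfect cube.
  y = -3: RHS = -758 is not a perfect cube.
Continuing the search up to |y| = 35 finds no solutions either.
No (x, y) in the scanned range satisfies the equation.

No integer solutions with |y| ≤ 35.


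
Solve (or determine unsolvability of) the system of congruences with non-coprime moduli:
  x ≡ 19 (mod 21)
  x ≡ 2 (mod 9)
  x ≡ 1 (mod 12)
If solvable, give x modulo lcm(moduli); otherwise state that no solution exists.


Moduli 21, 9, 12 are not pairwise coprime, so CRT works modulo lcm(m_i) when all pairwise compatibility conditions hold.
Pairwise compatibility: gcd(m_i, m_j) must divide a_i - a_j for every pair.
Merge one congruence at a time:
  Start: x ≡ 19 (mod 21).
  Combine with x ≡ 2 (mod 9): gcd(21, 9) = 3, and 2 - 19 = -17 is NOT divisible by 3.
    ⇒ system is inconsistent (no integer solution).

No solution (the system is inconsistent).


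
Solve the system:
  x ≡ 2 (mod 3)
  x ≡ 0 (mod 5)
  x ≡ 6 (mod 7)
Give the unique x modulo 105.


Moduli 3, 5, 7 are pairwise coprime; by CRT there is a unique solution modulo M = 3 · 5 · 7 = 105.
Solve pairwise, accumulating the modulus:
  Start with x ≡ 2 (mod 3).
  Combine with x ≡ 0 (mod 5): since gcd(3, 5) = 1, we get a unique residue mod 15.
    Write x = 2 + 3·t and substitute into x ≡ 0 (mod 5): 3·t ≡ 0 − 2 = -2 (mod 5).
    Reduce coefficients mod 5: 3·t ≡ 3 (mod 5).
    The inverse of 3 mod 5 is 2 (since 3·2 = 6 = 1·5 + 1), so t ≡ 2·3 = 6 ≡ 1 (mod 5).
    Then x = 2 + 3·1 = 5, valid modulo lcm(3, 5) = 15: x ≡ 5 (mod 15).
  Combine with x ≡ 6 (mod 7): since gcd(15, 7) = 1, we get a unique residue mod 105.
    Write x = 5 + 15·t and substitute into x ≡ 6 (mod 7): 15·t ≡ 6 − 5 = 1 (mod 7).
    Reduce coefficients mod 7: 1·t ≡ 1 (mod 7).
    So t ≡ 1 (mod 7).
    Then x = 5 + 15·1 = 20, valid modulo lcm(15, 7) = 105: x ≡ 20 (mod 105).
Verify: 20 mod 3 = 2 ✓, 20 mod 5 = 0 ✓, 20 mod 7 = 6 ✓.

x ≡ 20 (mod 105).


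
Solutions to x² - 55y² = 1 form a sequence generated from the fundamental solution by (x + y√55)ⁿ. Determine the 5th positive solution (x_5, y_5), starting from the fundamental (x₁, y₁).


Step 1: Find the fundamental solution (x₁, y₁) of x² - 55y² = 1.
  Expand √55 as a continued fraction. a₀ = ⌊√55⌋ = 7; iterate m_{k+1} = d_k·a_k − m_k, d_{k+1} = (55 − m_{k+1}²)/d_k, a_{k+1} = ⌊(a₀ + m_{k+1})/d_{k+1}⌋ (starting m₀ = 0, d₀ = 1), with convergents p_k = a_k·p_{k-1} + p_{k-2}, q_k = a_k·q_{k-1} + q_{k-2} (p₋₁ = 1, q₋₁ = 0):
  k = 0: a₀ = 7; p₀/q₀ = 7/1; p₀² − 55·q₀² = 49 − 55 = -6.
  k = 1: m = 7, d = 6, a = ⌊(7 + 7)/6⌋ = 2; p/q = (2·7 + 1)/(2·1 + 0) = 15/2; p² − 55·q² = 225 − 220 = 5.
  k = 2: m = 5, d = 5, a = ⌊(7 + 5)/5⌋ = 2; p/q = (2·15 + 7)/(2·2 + 1) = 37/5; p² − 55·q² = 1369 − 1375 = -6.
  k = 3: m = 5, d = 6, a = ⌊(7 + 5)/6⌋ = 2; p/q = (2·37 + 15)/(2·5 + 2) = 89/12; p² − 55·q² = 7921 − 7920 = 1.
  The first convergent with p² − 55·q² = 1 gives the fundamental solution (x₁, y₁) = (89, 12).
Step 2: Apply the recurrence (x_{n+1}, y_{n+1}) = (x₁x_n + 55y₁y_n, x₁y_n + y₁x_n) repeatedly.
  From (x_1, y_1) = (89, 12): x_2 = 89·89 + 55·12·12 = 15841; y_2 = 89·12 + 12·89 = 2136.
  From (x_2, y_2) = (15841, 2136): x_3 = 89·15841 + 55·12·2136 = 2819609; y_3 = 89·2136 + 12·15841 = 380196.
  From (x_3, y_3) = (2819609, 380196): x_4 = 89·2819609 + 55·12·380196 = 501874561; y_4 = 89·380196 + 12·2819609 = 67672752.
  From (x_4, y_4) = (501874561, 67672752): x_5 = 89·501874561 + 55·12·67672752 = 89330852249; y_5 = 89·67672752 + 12·501874561 = 12045369660.
Step 3: Verify x_5² - 55·y_5² = 7980001163532668358001 - 7980001163532668358000 = 1 (should be 1). ✓

(x_1, y_1) = (89, 12); (x_5, y_5) = (89330852249, 12045369660).


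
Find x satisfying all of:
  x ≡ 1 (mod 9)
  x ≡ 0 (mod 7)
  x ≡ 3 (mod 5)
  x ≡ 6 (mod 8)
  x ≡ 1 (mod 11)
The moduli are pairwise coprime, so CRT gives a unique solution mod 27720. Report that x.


Product of moduli M = 9 · 7 · 5 · 8 · 11 = 27720.
Merge one congruence at a time:
  Start: x ≡ 1 (mod 9).
  Combine with x ≡ 0 (mod 7); new modulus lcm = 63.
    Write x = 1 + 9·t and substitute into x ≡ 0 (mod 7): 9·t ≡ 0 − 1 = -1 (mod 7).
    Reduce coefficients mod 7: 2·t ≡ 6 (mod 7).
    The inverse of 2 mod 7 is 4 (since 2·4 = 8 = 1·7 + 1), so t ≡ 4·6 = 24 ≡ 3 (mod 7).
    Then x = 1 + 9·3 = 28, valid modulo lcm(9, 7) = 63: x ≡ 28 (mod 63).
  Combine with x ≡ 3 (mod 5); new modulus lcm = 315.
    Write x = 28 + 63·t and substitute into x ≡ 3 (mod 5): 63·t ≡ 3 − 28 = -25 (mod 5).
    Reduce coefficients mod 5: 3·t ≡ 0 (mod 5).
    The inverse of 3 mod 5 is 2 (since 3·2 = 6 = 1·5 + 1), so t ≡ 2·0 = 0 ≡ 0 (mod 5).
    Then x = 28 + 63·0 = 28, valid modulo lcm(63, 5) = 315: x ≡ 28 (mod 315).
  Combine with x ≡ 6 (mod 8); new modulus lcm = 2520.
    Write x = 28 + 315·t and substitute into x ≡ 6 (mod 8): 315·t ≡ 6 − 28 = -22 (mod 8).
    Reduce coefficients mod 8: 3·t ≡ 2 (mod 8).
    The inverse of 3 mod 8 is 3 (since 3·3 = 9 = 1·8 + 1), so t ≡ 3·2 = 6 ≡ 6 (mod 8).
    Then x = 28 + 315·6 = 1918, valid modulo lcm(315, 8) = 2520: x ≡ 1918 (mod 2520).
  Combine with x ≡ 1 (mod 11); new modulus lcm = 27720.
    Write x = 1918 + 2520·t and substitute into x ≡ 1 (mod 11): 2520·t ≡ 1 − 1918 = -1917 (mod 11).
    Reduce coefficients mod 11: 1·t ≡ 8 (mod 11).
    So t ≡ 8 (mod 11).
    Then x = 1918 + 2520·8 = 22078, valid modulo lcm(2520, 11) = 27720: x ≡ 22078 (mod 27720).
Verify against each original: 22078 mod 9 = 1, 22078 mod 7 = 0, 22078 mod 5 = 3, 22078 mod 8 = 6, 22078 mod 11 = 1.

x ≡ 22078 (mod 27720).


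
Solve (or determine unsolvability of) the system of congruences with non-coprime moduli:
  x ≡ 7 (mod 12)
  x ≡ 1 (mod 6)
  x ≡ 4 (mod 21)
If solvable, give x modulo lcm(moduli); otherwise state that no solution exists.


Moduli 12, 6, 21 are not pairwise coprime, so CRT works modulo lcm(m_i) when all pairwise compatibility conditions hold.
Pairwise compatibility: gcd(m_i, m_j) must divide a_i - a_j for every pair.
Merge one congruence at a time:
  Start: x ≡ 7 (mod 12).
  Combine with x ≡ 1 (mod 6): gcd(12, 6) = 6; 1 - 7 = -6, which IS divisible by 6, so compatible.
    Write x = 7 + 12·t and substitute into x ≡ 1 (mod 6): 12·t ≡ 1 − 7 = -6 (mod 6).
    Divide the congruence (and modulus) by g = 6: 2·t ≡ -1 (mod 1).
    Modulo 1 every t works; take t = 0.
    Then x = 7 + 12·0 = 7, valid modulo lcm(12, 6) = 12: x ≡ 7 (mod 12).
  Combine with x ≡ 4 (mod 21): gcd(12, 21) = 3; 4 - 7 = -3, which IS divisible by 3, so compatible.
    Write x = 7 + 12·t and substitute into x ≡ 4 (mod 21): 12·t ≡ 4 − 7 = -3 (mod 21).
    Divide the congruence (and modulus) by g = 3: 4·t ≡ -1 (mod 7).
    Reduce coefficients mod 7: 4·t ≡ 6 (mod 7).
    The inverse of 4 mod 7 is 2 (since 4·2 = 8 = 1·7 + 1), so t ≡ 2·6 = 12 ≡ 5 (mod 7).
    Then x = 7 + 12·5 = 67, valid modulo lcm(12, 21) = 84: x ≡ 67 (mod 84).
Verify: 67 mod 12 = 7, 67 mod 6 = 1, 67 mod 21 = 4.

x ≡ 67 (mod 84).


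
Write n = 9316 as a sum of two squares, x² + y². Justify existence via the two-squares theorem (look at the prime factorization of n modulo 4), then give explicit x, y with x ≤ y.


Step 1: Factor n = 9316 = 2^2 · 17 · 137.
Step 2: Check the mod-4 condition on each prime factor: 2 = 2 (special); 17 ≡ 1 (mod 4), exponent 1; 137 ≡ 1 (mod 4), exponent 1.
All primes ≡ 3 (mod 4) appear to even exponent (or don't appear), so by the two-squares theorem n IS expressible as a sum of two squares.
Step 3: Build a representation. Group n = k² · m with k = 2 and m = 17 · 137 = 2329 (a product of primes ≡ 1 (mod 4)); a representation of m scales to one of n via (k·x)² + (k·y)² = k²(x² + y²). Each prime p ≡ 1 (mod 4) is itself a sum of two squares; find a² by testing p − a² for a perfect square:
  17: 17 − 1² = 16 = 4² ⇒ 17 = 1² + 4².
  137: 137 − 1² = 136, 137 − 2² = 133, 137 − 3² = 128, 137 − 4² = 121 = 11² ⇒ 137 = 4² + 11².
  Combine using the Brahmagupta–Fibonacci identity (a² + b²)(c² + d²) = (ac − bd)² + (ad + bc)² = (ac + bd)² + (ad − bc)²:
  17 · 137 = 2329: from (1² + 4²)(4² + 11²), take (1·4 − 4·11, 1·11 + 4·4) = (4 − 44, 11 + 16) = (-40, 27); dropping signs (only squares matter) gives (40, 27); check 40² + 27² = 1600 + 729 = 2329 ✓.
  Scale by k = 2: (2·40, 2·27) = (80, 54).
Step 4: Order so x ≤ y and verify: 54² + 80² = 2916 + 6400 = 9316 = n. ✓

n = 9316 = 54² + 80² (one valid representation with x ≤ y).


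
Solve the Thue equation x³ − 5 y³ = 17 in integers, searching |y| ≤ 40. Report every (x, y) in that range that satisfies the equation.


The equation is x³ - 5y³ = 17. For fixed y, x³ = 5·y³ + 17, so a solution requires the RHS to be a perfect cube.
Strategy: iterate y from -40 to 40, compute RHS = 5·y³ + 17, and check whether it is a (positive or negative) perfect cube.
Check small values of y:
  y = 0: RHS = 17 is not a perfect cube.
  y = 1: RHS = 22 is not a perfect cube.
  y = -1: RHS = 12 is not a perfect cube.
  y = 2: RHS = 57 is not a perfect cube.
  y = -2: RHS = -23 is not a perfect cube.
  y = 3: RHS = 152 is not a perfect cube.
  y = -3: RHS = -118 is not a perfect cube.
Continuing the search up to |y| = 40 finds no solutions either.
No (x, y) in the scanned range satisfies the equation.

No integer solutions with |y| ≤ 40.


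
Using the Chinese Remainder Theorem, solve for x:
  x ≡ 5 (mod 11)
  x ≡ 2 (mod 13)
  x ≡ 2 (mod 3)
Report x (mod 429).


Moduli 11, 13, 3 are pairwise coprime; by CRT there is a unique solution modulo M = 11 · 13 · 3 = 429.
Solve pairwise, accumulating the modulus:
  Start with x ≡ 5 (mod 11).
  Combine with x ≡ 2 (mod 13): since gcd(11, 13) = 1, we get a unique residue mod 143.
    Write x = 5 + 11·t and substitute into x ≡ 2 (mod 13): 11·t ≡ 2 − 5 = -3 (mod 13).
    Reduce coefficients mod 13: 11·t ≡ 10 (mod 13).
    The inverse of 11 mod 13 is 6 (since 11·6 = 66 = 5·13 + 1), so t ≡ 6·10 = 60 ≡ 8 (mod 13).
    Then x = 5 + 11·8 = 93, valid modulo lcm(11, 13) = 143: x ≡ 93 (mod 143).
  Combine with x ≡ 2 (mod 3): since gcd(143, 3) = 1, we get a unique residue mod 429.
    Write x = 93 + 143·t and substitute into x ≡ 2 (mod 3): 143·t ≡ 2 − 93 = -91 (mod 3).
    Reduce coefficients mod 3: 2·t ≡ 2 (mod 3).
    The inverse of 2 mod 3 is 2 (since 2·2 = 4 = 1·3 + 1), so t ≡ 2·2 = 4 ≡ 1 (mod 3).
    Then x = 93 + 143·1 = 236, valid modulo lcm(143, 3) = 429: x ≡ 236 (mod 429).
Verify: 236 mod 11 = 5 ✓, 236 mod 13 = 2 ✓, 236 mod 3 = 2 ✓.

x ≡ 236 (mod 429).


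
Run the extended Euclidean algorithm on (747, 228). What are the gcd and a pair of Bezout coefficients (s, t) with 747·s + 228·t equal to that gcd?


Euclidean algorithm on (747, 228) — divide until remainder is 0:
  747 = 3 · 228 + 63
  228 = 3 · 63 + 39
  63 = 1 · 39 + 24
  39 = 1 · 24 + 15
  24 = 1 · 15 + 9
  15 = 1 · 9 + 6
  9 = 1 · 6 + 3
  6 = 2 · 3 + 0
gcd(747, 228) = 3.
Track Bezout coefficients alongside the remainders: start with r₀ = 747 = a·1 + b·0 (s = 1, t = 0) and r₁ = 228 = a·0 + b·1 (s = 0, t = 1); each new remainder r_{k+1} = r_{k-1} − q_k·r_k inherits s_{k+1} = s_{k-1} − q_k·s_k, t_{k+1} = t_{k-1} − q_k·t_k, so r_k = a·s_k + b·t_k at every step:
  q = 3: r = 63, s = 1 − 3·0 = 1, t = 0 − 3·1 = -3  (check: 747·1 + 228·(-3) = 63)
  q = 3: r = 39, s = 0 − 3·1 = -3, t = 1 − 3·(-3) = 10  (check: 747·(-3) + 228·10 = 39)
  q = 1: r = 24, s = 1 − 1·(-3) = 4, t = -3 − 1·10 = -13  (check: 747·4 + 228·(-13) = 24)
  q = 1: r = 15, s = -3 − 1·4 = -7, t = 10 − 1·(-13) = 23  (check: 747·(-7) + 228·23 = 15)
  q = 1: r = 9, s = 4 − 1·(-7) = 11, t = -13 − 1·23 = -36  (check: 747·11 + 228·(-36) = 9)
  q = 1: r = 6, s = -7 − 1·11 = -18, t = 23 − 1·(-36) = 59  (check: 747·(-18) + 228·59 = 6)
  q = 1: r = 3, s = 11 − 1·(-18) = 29, t = -36 − 1·59 = -95  (check: 747·29 + 228·(-95) = 3)
The row with r = 3 (the gcd) gives the Bezout coefficients s = 29, t = -95.
Result: 747 · (29) + 228 · (-95) = 3.

gcd(747, 228) = 3; s = 29, t = -95 (check: 747·29 + 228·(-95) = 3).


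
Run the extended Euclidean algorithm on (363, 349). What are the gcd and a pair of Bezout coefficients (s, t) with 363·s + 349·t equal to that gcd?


Euclidean algorithm on (363, 349) — divide until remainder is 0:
  363 = 1 · 349 + 14
  349 = 24 · 14 + 13
  14 = 1 · 13 + 1
  13 = 13 · 1 + 0
gcd(363, 349) = 1.
Track Bezout coefficients alongside the remainders: start with r₀ = 363 = a·1 + b·0 (s = 1, t = 0) and r₁ = 349 = a·0 + b·1 (s = 0, t = 1); each new remainder r_{k+1} = r_{k-1} − q_k·r_k inherits s_{k+1} = s_{k-1} − q_k·s_k, t_{k+1} = t_{k-1} − q_k·t_k, so r_k = a·s_k + b·t_k at every step:
  q = 1: r = 14, s = 1 − 1·0 = 1, t = 0 − 1·1 = -1  (check: 363·1 + 349·(-1) = 14)
  q = 24: r = 13, s = 0 − 24·1 = -24, t = 1 − 24·(-1) = 25  (check: 363·(-24) + 349·25 = 13)
  q = 1: r = 1, s = 1 − 1·(-24) = 25, t = -1 − 1·25 = -26  (check: 363·25 + 349·(-26) = 1)
The row with r = 1 (the gcd) gives the Bezout coefficients s = 25, t = -26.
Result: 363 · (25) + 349 · (-26) = 1.

gcd(363, 349) = 1; s = 25, t = -26 (check: 363·25 + 349·(-26) = 1).


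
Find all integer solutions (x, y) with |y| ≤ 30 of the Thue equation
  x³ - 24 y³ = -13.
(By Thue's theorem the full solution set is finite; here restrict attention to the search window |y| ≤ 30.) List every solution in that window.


The equation is x³ - 24y³ = -13. For fixed y, x³ = 24·y³ − 13, so a solution requires the RHS to be a perfect cube.
Strategy: iterate y from -30 to 30, compute RHS = 24·y³ − 13, and check whether it is a (positive or negative) perfect cube.
Check small values of y:
  y = 0: RHS = -13 is not a perfect cube.
  y = 1: RHS = 11 is not a perfect cube.
  y = -1: RHS = -37 is not a perfect cube.
  y = 2: RHS = 179 is not a perfect cube.
  y = -2: RHS = -205 is not a perfect cube.
  y = 3: RHS = 635 is not a perfect cube.
  y = -3: RHS = -661 is not a perfect cube.
Continuing the search up to |y| = 30 finds no solutions either.
No (x, y) in the scanned range satisfies the equation.

No integer solutions with |y| ≤ 30.


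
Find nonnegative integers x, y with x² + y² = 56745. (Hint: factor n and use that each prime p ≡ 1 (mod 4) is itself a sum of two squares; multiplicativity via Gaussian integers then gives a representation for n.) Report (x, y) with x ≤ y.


Step 1: Factor n = 56745 = 3^2 · 5 · 13 · 97.
Step 2: Check the mod-4 condition on each prime factor: 3 ≡ 3 (mod 4), exponent 2 (must be even); 5 ≡ 1 (mod 4), exponent 1; 13 ≡ 1 (mod 4), exponent 1; 97 ≡ 1 (mod 4), exponent 1.
All primes ≡ 3 (mod 4) appear to even exponent (or don't appear), so by the two-squares theorem n IS expressible as a sum of two squares.
Step 3: Build a representation. Group n = k² · m with k = 3 and m = 5 · 13 · 97 = 6305 (a product of primes ≡ 1 (mod 4)); a representation of m scales to one of n via (k·x)² + (k·y)² = k²(x² + y²). Each prime p ≡ 1 (mod 4) is itself a sum of two squares; find a² by testing p − a² for a perfect square:
  5: 5 − 1² = 4 = 2² ⇒ 5 = 1² + 2².
  13: 13 − 1² = 12, 13 − 2² = 9 = 3² ⇒ 13 = 2² + 3².
  97: 97 − 1² = 96, 97 − 2² = 93, 97 − 3² = 88, 97 − 4² = 81 = 9² ⇒ 97 = 4² + 9².
  Combine using the Brahmagupta–Fibonacci identity (a² + b²)(c² + d²) = (ac − bd)² + (ad + bc)² = (ac + bd)² + (ad − bc)²:
  5 · 13 = 65: from (1² + 2²)(2² + 3²), take (1·2 − 2·3, 1·3 + 2·2) = (2 − 6, 3 + 4) = (-4, 7); dropping signs (only squares matter) gives (4, 7); check 4² + 7² = 16 + 49 = 65 ✓.
  65 · 97 = 6305: from (4² + 7²)(4² + 9²), take (4·4 − 7·9, 4·9 + 7·4) = (16 − 63, 36 + 28) = (-47, 64); dropping signs (only squares matter) gives (47, 64); check 47² + 64² = 2209 + 4096 = 6305 ✓.
  Scale by k = 3: (3·47, 3·64) = (141, 192).
Step 4: Order so x ≤ y and verify: 141² + 192² = 19881 + 36864 = 56745 = n. ✓

n = 56745 = 141² + 192² (one valid representation with x ≤ y).


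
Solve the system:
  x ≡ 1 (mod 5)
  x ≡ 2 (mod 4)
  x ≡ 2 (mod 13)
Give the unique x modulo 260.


Moduli 5, 4, 13 are pairwise coprime; by CRT there is a unique solution modulo M = 5 · 4 · 13 = 260.
Solve pairwise, accumulating the modulus:
  Start with x ≡ 1 (mod 5).
  Combine with x ≡ 2 (mod 4): since gcd(5, 4) = 1, we get a unique residue mod 20.
    Write x = 1 + 5·t and substitute into x ≡ 2 (mod 4): 5·t ≡ 2 − 1 = 1 (mod 4).
    Reduce coefficients mod 4: 1·t ≡ 1 (mod 4).
    So t ≡ 1 (mod 4).
    Then x = 1 + 5·1 = 6, valid modulo lcm(5, 4) = 20: x ≡ 6 (mod 20).
  Combine with x ≡ 2 (mod 13): since gcd(20, 13) = 1, we get a unique residue mod 260.
    Write x = 6 + 20·t and substitute into x ≡ 2 (mod 13): 20·t ≡ 2 − 6 = -4 (mod 13).
    Reduce coefficients mod 13: 7·t ≡ 9 (mod 13).
    The inverse of 7 mod 13 is 2 (since 7·2 = 14 = 1·13 + 1), so t ≡ 2·9 = 18 ≡ 5 (mod 13).
    Then x = 6 + 20·5 = 106, valid modulo lcm(20, 13) = 260: x ≡ 106 (mod 260).
Verify: 106 mod 5 = 1 ✓, 106 mod 4 = 2 ✓, 106 mod 13 = 2 ✓.

x ≡ 106 (mod 260).


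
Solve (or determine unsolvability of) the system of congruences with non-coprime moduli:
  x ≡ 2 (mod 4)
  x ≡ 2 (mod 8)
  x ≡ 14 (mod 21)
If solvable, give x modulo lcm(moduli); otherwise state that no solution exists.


Moduli 4, 8, 21 are not pairwise coprime, so CRT works modulo lcm(m_i) when all pairwise compatibility conditions hold.
Pairwise compatibility: gcd(m_i, m_j) must divide a_i - a_j for every pair.
Merge one congruence at a time:
  Start: x ≡ 2 (mod 4).
  Combine with x ≡ 2 (mod 8): gcd(4, 8) = 4; 2 - 2 = 0, which IS divisible by 4, so compatible.
    Write x = 2 + 4·t and substitute into x ≡ 2 (mod 8): 4·t ≡ 2 − 2 = 0 (mod 8).
    Divide the congruence (and modulus) by g = 4: 1·t ≡ 0 (mod 2).
    So t ≡ 0 (mod 2).
    Then x = 2 + 4·0 = 2, valid modulo lcm(4, 8) = 8: x ≡ 2 (mod 8).
  Combine with x ≡ 14 (mod 21): gcd(8, 21) = 1; 14 - 2 = 12, which IS divisible by 1, so compatible.
    Write x = 2 + 8·t and substitute into x ≡ 14 (mod 21): 8·t ≡ 14 − 2 = 12 (mod 21).
    The inverse of 8 mod 21 is 8 (since 8·8 = 64 = 3·21 + 1), so t ≡ 8·12 = 96 ≡ 12 (mod 21).
    Then x = 2 + 8·12 = 98, valid modulo lcm(8, 21) = 168: x ≡ 98 (mod 168).
Verify: 98 mod 4 = 2, 98 mod 8 = 2, 98 mod 21 = 14.

x ≡ 98 (mod 168).


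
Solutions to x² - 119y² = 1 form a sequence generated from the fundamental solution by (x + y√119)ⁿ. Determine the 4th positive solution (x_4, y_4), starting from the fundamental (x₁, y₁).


Step 1: Find the fundamental solution (x₁, y₁) of x² - 119y² = 1.
  Expand √119 as a continued fraction. a₀ = ⌊√119⌋ = 10; iterate m_{k+1} = d_k·a_k − m_k, d_{k+1} = (119 − m_{k+1}²)/d_k, a_{k+1} = ⌊(a₀ + m_{k+1})/d_{k+1}⌋ (starting m₀ = 0, d₀ = 1), with convergents p_k = a_k·p_{k-1} + p_{k-2}, q_k = a_k·q_{k-1} + q_{k-2} (p₋₁ = 1, q₋₁ = 0):
  k = 0: a₀ = 10; p₀/q₀ = 10/1; p₀² − 119·q₀² = 100 − 119 = -19.
  k = 1: m = 10, d = 19, a = ⌊(10 + 10)/19⌋ = 1; p/q = (1·10 + 1)/(1·1 + 0) = 11/1; p² − 119·q² = 121 − 119 = 2.
  k = 2: m = 9, d = 2, a = ⌊(10 + 9)/2⌋ = 9; p/q = (9·11 + 10)/(9·1 + 1) = 109/10; p² − 119·q² = 11881 − 11900 = -19.
  k = 3: m = 9, d = 19, a = ⌊(10 + 9)/19⌋ = 1; p/q = (1·109 + 11)/(1·10 + 1) = 120/11; p² − 119·q² = 14400 − 14399 = 1.
  The first convergent with p² − 119·q² = 1 gives the fundamental solution (x₁, y₁) = (120, 11).
Step 2: Apply the recurrence (x_{n+1}, y_{n+1}) = (x₁x_n + 119y₁y_n, x₁y_n + y₁x_n) repeatedly.
  From (x_1, y_1) = (120, 11): x_2 = 120·120 + 119·11·11 = 28799; y_2 = 120·11 + 11·120 = 2640.
  From (x_2, y_2) = (28799, 2640): x_3 = 120·28799 + 119·11·2640 = 6911640; y_3 = 120·2640 + 11·28799 = 633589.
  From (x_3, y_3) = (6911640, 633589): x_4 = 120·6911640 + 119·11·633589 = 1658764801; y_4 = 120·633589 + 11·6911640 = 152058720.
Step 3: Verify x_4² - 119·y_4² = 2751500665036569601 - 2751500665036569600 = 1 (should be 1). ✓

(x_1, y_1) = (120, 11); (x_4, y_4) = (1658764801, 152058720).


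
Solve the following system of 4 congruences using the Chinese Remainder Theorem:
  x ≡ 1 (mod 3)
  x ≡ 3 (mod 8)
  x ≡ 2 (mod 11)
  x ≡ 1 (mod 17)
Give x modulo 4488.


Product of moduli M = 3 · 8 · 11 · 17 = 4488.
Merge one congruence at a time:
  Start: x ≡ 1 (mod 3).
  Combine with x ≡ 3 (mod 8); new modulus lcm = 24.
    Write x = 1 + 3·t and substitute into x ≡ 3 (mod 8): 3·t ≡ 3 − 1 = 2 (mod 8).
    The inverse of 3 mod 8 is 3 (since 3·3 = 9 = 1·8 + 1), so t ≡ 3·2 = 6 ≡ 6 (mod 8).
    Then x = 1 + 3·6 = 19, valid modulo lcm(3, 8) = 24: x ≡ 19 (mod 24).
  Combine with x ≡ 2 (mod 11); new modulus lcm = 264.
    Write x = 19 + 24·t and substitute into x ≡ 2 (mod 11): 24·t ≡ 2 − 19 = -17 (mod 11).
    Reduce coefficients mod 11: 2·t ≡ 5 (mod 11).
    The inverse of 2 mod 11 is 6 (since 2·6 = 12 = 1·11 + 1), so t ≡ 6·5 = 30 ≡ 8 (mod 11).
    Then x = 19 + 24·8 = 211, valid modulo lcm(24, 11) = 264: x ≡ 211 (mod 264).
  Combine with x ≡ 1 (mod 17); new modulus lcm = 4488.
    Write x = 211 + 264·t and substitute into x ≡ 1 (mod 17): 264·t ≡ 1 − 211 = -210 (mod 17).
    Reduce coefficients mod 17: 9·t ≡ 11 (mod 17).
    The inverse of 9 mod 17 is 2 (since 9·2 = 18 = 1·17 + 1), so t ≡ 2·11 = 22 ≡ 5 (mod 17).
    Then x = 211 + 264·5 = 1531, valid modulo lcm(264, 17) = 4488: x ≡ 1531 (mod 4488).
Verify against each original: 1531 mod 3 = 1, 1531 mod 8 = 3, 1531 mod 11 = 2, 1531 mod 17 = 1.

x ≡ 1531 (mod 4488).


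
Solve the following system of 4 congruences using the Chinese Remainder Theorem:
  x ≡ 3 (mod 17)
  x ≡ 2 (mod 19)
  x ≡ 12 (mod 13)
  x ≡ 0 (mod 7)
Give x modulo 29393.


Product of moduli M = 17 · 19 · 13 · 7 = 29393.
Merge one congruence at a time:
  Start: x ≡ 3 (mod 17).
  Combine with x ≡ 2 (mod 19); new modulus lcm = 323.
    Write x = 3 + 17·t and substitute into x ≡ 2 (mod 19): 17·t ≡ 2 − 3 = -1 (mod 19).
    Reduce coefficients mod 19: 17·t ≡ 18 (mod 19).
    The inverse of 17 mod 19 is 9 (since 17·9 = 153 = 8·19 + 1), so t ≡ 9·18 = 162 ≡ 10 (mod 19).
    Then x = 3 + 17·10 = 173, valid modulo lcm(17, 19) = 323: x ≡ 173 (mod 323).
  Combine with x ≡ 12 (mod 13); new modulus lcm = 4199.
    Write x = 173 + 323·t and substitute into x ≡ 12 (mod 13): 323·t ≡ 12 − 173 = -161 (mod 13).
    Reduce coefficients mod 13: 11·t ≡ 8 (mod 13).
    The inverse of 11 mod 13 is 6 (since 11·6 = 66 = 5·13 + 1), so t ≡ 6·8 = 48 ≡ 9 (mod 13).
    Then x = 173 + 323·9 = 3080, valid modulo lcm(323, 13) = 4199: x ≡ 3080 (mod 4199).
  Combine with x ≡ 0 (mod 7); new modulus lcm = 29393.
    Write x = 3080 + 4199·t and substitute into x ≡ 0 (mod 7): 4199·t ≡ 0 − 3080 = -3080 (mod 7).
    Reduce coefficients mod 7: 6·t ≡ 0 (mod 7).
    The inverse of 6 mod 7 is 6 (since 6·6 = 36 = 5·7 + 1), so t ≡ 6·0 = 0 ≡ 0 (mod 7).
    Then x = 3080 + 4199·0 = 3080, valid modulo lcm(4199, 7) = 29393: x ≡ 3080 (mod 29393).
Verify against each original: 3080 mod 17 = 3, 3080 mod 19 = 2, 3080 mod 13 = 12, 3080 mod 7 = 0.

x ≡ 3080 (mod 29393).
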